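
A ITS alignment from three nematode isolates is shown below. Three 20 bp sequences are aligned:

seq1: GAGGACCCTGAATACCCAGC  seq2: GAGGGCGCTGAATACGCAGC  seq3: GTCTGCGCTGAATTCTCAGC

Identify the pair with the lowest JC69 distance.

seq1 and seq2

seq1–seq2: 3/20 differ, p = 0.150, d = 0.167.
seq1–seq3: 7/20 differ, p = 0.350, d = 0.471.
seq2–seq3: 5/20 differ, p = 0.250, d = 0.304.
The smallest distance is between seq1 and seq2.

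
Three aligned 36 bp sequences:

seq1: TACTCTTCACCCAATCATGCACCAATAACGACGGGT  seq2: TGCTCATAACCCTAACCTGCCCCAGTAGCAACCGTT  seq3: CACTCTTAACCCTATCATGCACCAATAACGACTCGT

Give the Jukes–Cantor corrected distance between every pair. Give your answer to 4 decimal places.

d(seq1,seq2) = 0.4408, d(seq1,seq3) = 0.1536, d(seq2,seq3) = 0.4408

seq1–seq2: 12/36 sites differ → p ≈ 0.333333, d = −0.75 ln(1 − 0.444444) = 0.440839 ≈ 0.4408.
seq1–seq3: 5/36 sites differ → p ≈ 0.138889, d = −0.75 ln(1 − 0.185185) = 0.153596 ≈ 0.1536.
seq2–seq3: 12/36 sites differ → p ≈ 0.333333, d = −0.75 ln(1 − 0.444444) = 0.440839 ≈ 0.4408.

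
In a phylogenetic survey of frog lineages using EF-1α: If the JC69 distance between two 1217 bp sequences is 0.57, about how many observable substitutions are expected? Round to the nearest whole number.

Invert JC69: p = (3/4)(1 − e^(−4d/3)) = 0.75 × (1 − e^(-0.76)) = 0.75 × (1 − 0.467666) = 0.399251.
Expected differing sites = pL ≈ 0.399251 × 1217 = 485.888467 ≈ 486.

486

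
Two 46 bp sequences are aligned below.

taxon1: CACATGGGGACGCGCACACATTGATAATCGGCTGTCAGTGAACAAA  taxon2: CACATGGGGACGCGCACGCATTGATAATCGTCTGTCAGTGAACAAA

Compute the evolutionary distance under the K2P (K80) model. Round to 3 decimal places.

0.045

Of 46 sites, 1 differences are transitions and 1 are transversions, so P = 1/46 ≈ 0.021739 and Q = 1/46 ≈ 0.021739.
Under the Kimura two-parameter model, d = −½ ln(1 − 2P − Q) − ¼ ln(1 − 2Q).
1 − 2P − Q = 0.934783, giving −½ ln(0.934783) = 0.033720.
1 − 2Q = 0.956522, giving −¼ ln(0.956522) = 0.011113.
d = 0.033720 + 0.011113 = 0.044833.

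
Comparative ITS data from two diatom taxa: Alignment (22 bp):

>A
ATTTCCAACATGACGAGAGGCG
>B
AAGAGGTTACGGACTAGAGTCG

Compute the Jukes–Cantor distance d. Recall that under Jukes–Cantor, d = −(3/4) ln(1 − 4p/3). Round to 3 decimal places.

0.974

The sequences differ at 12 of 22 sites, so p = 12/22 ≈ 0.545455.
d = −(3/4) ln(1 − 4p/3) = −0.75 ln(1 − 0.727273) = −0.75 ln(0.272727)
  = −0.75 × (-1.299284) = 0.974463 substitutions/site.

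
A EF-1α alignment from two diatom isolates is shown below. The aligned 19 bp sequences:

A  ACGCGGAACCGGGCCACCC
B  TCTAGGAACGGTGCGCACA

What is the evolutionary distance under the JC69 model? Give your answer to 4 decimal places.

The sequences differ at 9 of 19 sites (1, 3, 4, 10, 12, 15, 16, 17, 19), so p = 9/19 ≈ 0.473684.
d = −(3/4) ln(1 − 4p/3) = −0.75 ln(1 − 0.631579) = −0.75 ln(0.368421)
  = −0.75 × (-0.998529) = 0.748897 substitutions/site.

0.7489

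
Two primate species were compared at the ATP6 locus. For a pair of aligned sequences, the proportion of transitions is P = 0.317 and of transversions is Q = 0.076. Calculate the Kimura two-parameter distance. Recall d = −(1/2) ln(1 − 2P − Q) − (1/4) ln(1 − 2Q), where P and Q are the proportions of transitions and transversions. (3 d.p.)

0.660

Under the Kimura two-parameter model, d = −½ ln(1 − 2P − Q) − ¼ ln(1 − 2Q).
1 − 2P − Q = 0.29, giving −½ ln(0.29) = 0.618937.
1 − 2Q = 0.848, giving −¼ ln(0.848) = 0.041219.
d = 0.618937 + 0.041219 = 0.660156.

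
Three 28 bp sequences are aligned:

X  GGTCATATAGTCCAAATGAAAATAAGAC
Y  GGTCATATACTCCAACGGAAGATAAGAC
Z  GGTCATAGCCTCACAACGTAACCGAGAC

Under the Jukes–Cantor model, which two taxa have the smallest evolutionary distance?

X and Y

X–Y: 4/28 differ, p = 0.143, d = 0.158.
X–Z: 10/28 differ, p = 0.357, d = 0.485.
Y–Z: 11/28 differ, p = 0.393, d = 0.556.
The smallest distance is between X and Y.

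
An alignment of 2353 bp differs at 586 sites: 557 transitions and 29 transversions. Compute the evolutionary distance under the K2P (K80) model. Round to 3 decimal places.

P = 557/2353 ≈ 0.236719 and Q = 29/2353 ≈ 0.012325.
Under the Kimura two-parameter model, d = −½ ln(1 − 2P − Q) − ¼ ln(1 − 2Q).
1 − 2P − Q = 0.514237, giving −½ ln(0.514237) = 0.332536.
1 − 2Q = 0.97535, giving −¼ ln(0.97535) = 0.006240.
d = 0.332536 + 0.006240 = 0.338776.

0.339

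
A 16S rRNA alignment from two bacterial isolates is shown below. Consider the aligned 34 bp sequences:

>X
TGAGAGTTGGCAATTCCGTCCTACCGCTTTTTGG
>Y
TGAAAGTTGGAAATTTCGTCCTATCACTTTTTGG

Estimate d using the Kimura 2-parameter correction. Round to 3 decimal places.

Of 34 sites, 4 differences are transitions and 1 are transversions, so P = 4/34 ≈ 0.117647 and Q = 1/34 ≈ 0.029412.
Under the Kimura two-parameter model, d = −½ ln(1 − 2P − Q) − ¼ ln(1 − 2Q).
1 − 2P − Q = 0.735294, giving −½ ln(0.735294) = 0.153742.
1 − 2Q = 0.941176, giving −¼ ln(0.941176) = 0.015156.
d = 0.153742 + 0.015156 = 0.168898.

0.169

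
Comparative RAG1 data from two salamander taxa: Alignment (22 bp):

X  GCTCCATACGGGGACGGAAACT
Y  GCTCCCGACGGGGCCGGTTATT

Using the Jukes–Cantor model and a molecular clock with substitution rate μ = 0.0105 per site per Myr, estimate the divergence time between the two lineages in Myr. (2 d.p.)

16.14

The sequences differ at 6 of 22 sites (6, 7, 14, 18, 19, 21), so p = 6/22 ≈ 0.272727.
d = −(3/4) ln(1 − 4p/3) = −0.75 ln(1 − 0.363636) = −0.75 ln(0.636364)
  = −0.75 × (-0.451985) = 0.338989 substitutions/site.
Under a molecular clock d = 2μt, so t = d/(2μ) = 0.338989 / (2 × 0.0105) = 16.14 Myr.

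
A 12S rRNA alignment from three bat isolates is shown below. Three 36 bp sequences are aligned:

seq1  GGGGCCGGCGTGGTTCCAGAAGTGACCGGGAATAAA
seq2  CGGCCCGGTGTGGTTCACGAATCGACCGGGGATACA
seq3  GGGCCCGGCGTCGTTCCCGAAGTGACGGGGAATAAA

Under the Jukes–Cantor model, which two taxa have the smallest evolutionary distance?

seq1–seq2: 9/36 differ, p = 0.250, d = 0.304.
seq1–seq3: 4/36 differ, p = 0.111, d = 0.120.
seq2–seq3: 9/36 differ, p = 0.250, d = 0.304.
The smallest distance is between seq1 and seq3.

seq1 and seq3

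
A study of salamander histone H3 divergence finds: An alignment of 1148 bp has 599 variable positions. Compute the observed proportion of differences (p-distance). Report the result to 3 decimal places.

p = 599/1148 = 0.521777… ≈ 0.522 (to 3 d.p.).

0.522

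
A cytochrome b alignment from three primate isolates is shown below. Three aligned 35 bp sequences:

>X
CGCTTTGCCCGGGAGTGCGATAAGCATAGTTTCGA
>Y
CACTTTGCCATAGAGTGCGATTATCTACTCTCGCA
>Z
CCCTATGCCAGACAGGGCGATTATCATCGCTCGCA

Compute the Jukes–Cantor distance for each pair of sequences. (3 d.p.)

X–Y: 14/35 sites differ → p = 0.4, d = −0.75 ln(1 − 0.533333) = 0.571605 ≈ 0.572.
X–Z: 13/35 sites differ → p ≈ 0.371429, d = −0.75 ln(1 − 0.495239) = 0.512753 ≈ 0.513.
Y–Z: 8/35 sites differ → p ≈ 0.228571, d = −0.75 ln(1 − 0.304761) = 0.272625 ≈ 0.273.

d(X,Y) = 0.572, d(X,Z) = 0.513, d(Y,Z) = 0.273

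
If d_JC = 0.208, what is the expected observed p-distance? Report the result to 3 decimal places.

0.182

p = (3/4)(1 − e^(−4d/3)) = 0.75 × (1 − e^(-0.277333)) = 0.75 × (1 − 0.757802) = 0.181649.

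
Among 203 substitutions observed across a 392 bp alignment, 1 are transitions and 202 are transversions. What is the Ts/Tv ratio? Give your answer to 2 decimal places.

R = 1/202 = 0.004950… ≈ 0.00 (to 2 d.p.).

0.00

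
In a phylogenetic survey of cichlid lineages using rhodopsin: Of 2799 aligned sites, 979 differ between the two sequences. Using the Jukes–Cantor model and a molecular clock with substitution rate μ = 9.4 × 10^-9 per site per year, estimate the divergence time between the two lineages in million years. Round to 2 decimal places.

p = 979/2799 ≈ 0.349768.
d = −(3/4) ln(1 − 4p/3) = −0.75 ln(1 − 0.466357) = −0.75 ln(0.533643)
  = −0.75 × (-0.628028) = 0.471021 substitutions/site.
Under a molecular clock d = 2μt, so t = d/(2μ) = 0.471021 / (2 × 9.4 × 10^-9) = 25.05 million years.

25.05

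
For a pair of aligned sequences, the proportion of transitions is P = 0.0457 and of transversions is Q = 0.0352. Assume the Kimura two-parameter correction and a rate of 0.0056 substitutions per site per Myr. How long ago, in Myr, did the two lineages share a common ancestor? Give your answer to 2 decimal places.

7.67

Under the Kimura two-parameter model, d = −½ ln(1 − 2P − Q) − ¼ ln(1 − 2Q).
1 − 2P − Q = 0.8734, giving −½ ln(0.8734) = 0.067681.
1 − 2Q = 0.9296, giving −¼ ln(0.9296) = 0.018250.
d = 0.067681 + 0.018250 = 0.085931.
Under a molecular clock d = 2μt, so t = d/(2μ) = 0.085931 / (2 × 0.0056) = 7.67 Myr.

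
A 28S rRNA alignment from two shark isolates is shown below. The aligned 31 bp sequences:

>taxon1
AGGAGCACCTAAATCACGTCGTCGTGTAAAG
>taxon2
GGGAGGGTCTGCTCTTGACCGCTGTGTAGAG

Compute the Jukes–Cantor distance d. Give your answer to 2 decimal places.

0.87

The sequences differ at 16 of 31 sites, so p = 16/31 ≈ 0.516129.
d = −(3/4) ln(1 − 4p/3) = −0.75 ln(1 − 0.688172) = −0.75 ln(0.311828)
  = −0.75 × (-1.165304) = 0.873978 substitutions/site.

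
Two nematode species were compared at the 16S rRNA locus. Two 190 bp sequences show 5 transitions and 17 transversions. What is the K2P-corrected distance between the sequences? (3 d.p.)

0.126

P = 5/190 ≈ 0.026316 and Q = 17/190 ≈ 0.089474.
Under the Kimura two-parameter model, d = −½ ln(1 − 2P − Q) − ¼ ln(1 − 2Q).
1 − 2P − Q = 0.857894, giving −½ ln(0.857894) = 0.076637.
1 − 2Q = 0.821052, giving −¼ ln(0.821052) = 0.049292.
d = 0.076637 + 0.049292 = 0.125929.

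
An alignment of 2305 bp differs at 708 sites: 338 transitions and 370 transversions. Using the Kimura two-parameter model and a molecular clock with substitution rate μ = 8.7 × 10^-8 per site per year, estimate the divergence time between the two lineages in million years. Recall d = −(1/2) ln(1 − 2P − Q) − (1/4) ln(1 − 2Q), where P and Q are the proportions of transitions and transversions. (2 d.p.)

2.29

P = 338/2305 ≈ 0.146638 and Q = 370/2305 ≈ 0.160521.
Under the Kimura two-parameter model, d = −½ ln(1 − 2P − Q) − ¼ ln(1 − 2Q).
1 − 2P − Q = 0.546203, giving −½ ln(0.546203) = 0.302382.
1 − 2Q = 0.678958, giving −¼ ln(0.678958) = 0.096799.
d = 0.302382 + 0.096799 = 0.399181.
Under a molecular clock d = 2μt, so t = d/(2μ) = 0.399181 / (2 × 8.7 × 10^-8) = 2.29 million years.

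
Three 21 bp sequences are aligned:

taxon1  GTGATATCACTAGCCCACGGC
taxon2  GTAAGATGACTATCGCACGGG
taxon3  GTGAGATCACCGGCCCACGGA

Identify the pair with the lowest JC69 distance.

taxon1–taxon2: 6/21 differ, p = 0.286, d = 0.360.
taxon1–taxon3: 4/21 differ, p = 0.190, d = 0.220.
taxon2–taxon3: 7/21 differ, p = 0.333, d = 0.441.
The smallest distance is between taxon1 and taxon3.

taxon1 and taxon3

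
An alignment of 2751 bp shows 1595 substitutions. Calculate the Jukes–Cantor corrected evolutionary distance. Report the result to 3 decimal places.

p = 1595/2751 ≈ 0.579789.
d = −(3/4) ln(1 − 4p/3) = −0.75 ln(1 − 0.773052) = −0.75 ln(0.226948)
  = −0.75 × (-1.483034) = 1.112276 substitutions/site.

1.112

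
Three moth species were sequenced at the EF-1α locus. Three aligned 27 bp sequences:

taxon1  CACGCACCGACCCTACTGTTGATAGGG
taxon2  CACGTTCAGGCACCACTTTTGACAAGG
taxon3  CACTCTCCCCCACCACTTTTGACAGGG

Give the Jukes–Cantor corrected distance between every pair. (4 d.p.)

d(taxon1,taxon2) = 0.4408, d(taxon1,taxon3) = 0.3770, d(taxon2,taxon3) = 0.2635

taxon1–taxon2: 9/27 sites differ → p ≈ 0.333333, d = −0.75 ln(1 − 0.444444) = 0.440839 ≈ 0.4408.
taxon1–taxon3: 8/27 sites differ → p ≈ 0.296296, d = −0.75 ln(1 − 0.395061) = 0.376971 ≈ 0.3770.
taxon2–taxon3: 6/27 sites differ → p ≈ 0.222222, d = −0.75 ln(1 − 0.296296) = 0.263548 ≈ 0.2635.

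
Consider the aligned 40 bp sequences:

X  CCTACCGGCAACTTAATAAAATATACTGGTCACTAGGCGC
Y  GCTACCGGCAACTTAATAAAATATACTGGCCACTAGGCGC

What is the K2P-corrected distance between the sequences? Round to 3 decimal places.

Of 40 sites, 1 differences are transitions and 1 are transversions, so P = 1/40 = 0.025 and Q = 1/40 = 0.025.
Under the Kimura two-parameter model, d = −½ ln(1 − 2P − Q) − ¼ ln(1 − 2Q).
1 − 2P − Q = 0.925, giving −½ ln(0.925) = 0.038981.
1 − 2Q = 0.95, giving −¼ ln(0.95) = 0.012823.
d = 0.038981 + 0.012823 = 0.051804.

0.052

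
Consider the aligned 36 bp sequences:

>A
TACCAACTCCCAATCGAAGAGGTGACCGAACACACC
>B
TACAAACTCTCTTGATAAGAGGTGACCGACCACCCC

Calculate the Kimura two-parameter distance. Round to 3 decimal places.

0.310

Of 36 sites, 1 differences are transitions and 8 are transversions, so P = 1/36 ≈ 0.027778 and Q = 8/36 ≈ 0.222222.
Under the Kimura two-parameter model, d = −½ ln(1 − 2P − Q) − ¼ ln(1 − 2Q).
1 − 2P − Q = 0.722222, giving −½ ln(0.722222) = 0.162711.
1 − 2Q = 0.555556, giving −¼ ln(0.555556) = 0.146946.
d = 0.162711 + 0.146946 = 0.309657.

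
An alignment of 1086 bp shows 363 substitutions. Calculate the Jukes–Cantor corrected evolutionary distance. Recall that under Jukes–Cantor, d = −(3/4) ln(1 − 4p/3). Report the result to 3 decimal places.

p = 363/1086 ≈ 0.334254.
d = −(3/4) ln(1 − 4p/3) = −0.75 ln(1 − 0.445672) = −0.75 ln(0.554328)
  = −0.75 × (-0.589999) = 0.442499 substitutions/site.

0.442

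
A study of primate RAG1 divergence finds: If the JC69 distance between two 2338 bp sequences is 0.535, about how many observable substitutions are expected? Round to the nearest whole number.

Invert JC69: p = (3/4)(1 − e^(−4d/3)) = 0.75 × (1 − e^(-0.713333)) = 0.75 × (1 − 0.490008) = 0.382494.
Expected differing sites = pL ≈ 0.382494 × 2338 = 894.270972 ≈ 894.

894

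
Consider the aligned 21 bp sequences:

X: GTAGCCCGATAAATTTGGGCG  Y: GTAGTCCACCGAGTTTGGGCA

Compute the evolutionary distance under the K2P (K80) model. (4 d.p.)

Of 21 sites, 6 differences are transitions and 1 are transversions, so P = 6/21 ≈ 0.285714 and Q = 1/21 ≈ 0.047619.
Under the Kimura two-parameter model, d = −½ ln(1 − 2P − Q) − ¼ ln(1 − 2Q).
1 − 2P − Q = 0.380953, giving −½ ln(0.380953) = 0.482540.
1 − 2Q = 0.904762, giving −¼ ln(0.904762) = 0.025021.
d = 0.482540 + 0.025021 = 0.507561.

0.5076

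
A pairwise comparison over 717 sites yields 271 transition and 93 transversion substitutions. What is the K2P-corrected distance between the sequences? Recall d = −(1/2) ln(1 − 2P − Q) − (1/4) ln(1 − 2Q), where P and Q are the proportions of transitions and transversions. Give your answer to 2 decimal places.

P = 271/717 ≈ 0.377964 and Q = 93/717 ≈ 0.129707.
Under the Kimura two-parameter model, d = −½ ln(1 − 2P − Q) − ¼ ln(1 − 2Q).
1 − 2P − Q = 0.114365, giving −½ ln(0.114365) = 1.084180.
1 − 2Q = 0.740586, giving −¼ ln(0.740586) = 0.075078.
d = 1.084180 + 0.075078 = 1.159258.

1.16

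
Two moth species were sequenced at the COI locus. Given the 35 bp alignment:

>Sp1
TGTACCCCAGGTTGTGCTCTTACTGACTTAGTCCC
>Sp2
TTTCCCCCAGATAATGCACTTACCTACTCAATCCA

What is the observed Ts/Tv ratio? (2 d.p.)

0.83

Transitions are A↔G and C↔T; transversions are all other mismatches.
Transitions: 5. Transversions: 6.
R = 5/6 = 0.833333… ≈ 0.83 (to 2 d.p.).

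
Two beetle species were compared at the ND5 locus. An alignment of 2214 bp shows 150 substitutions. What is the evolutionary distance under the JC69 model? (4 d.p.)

0.0710

p = 150/2214 ≈ 0.067751.
d = −(3/4) ln(1 − 4p/3) = −0.75 ln(1 − 0.090335) = −0.75 ln(0.909665)
  = −0.75 × (-0.094679) = 0.071009 substitutions/site.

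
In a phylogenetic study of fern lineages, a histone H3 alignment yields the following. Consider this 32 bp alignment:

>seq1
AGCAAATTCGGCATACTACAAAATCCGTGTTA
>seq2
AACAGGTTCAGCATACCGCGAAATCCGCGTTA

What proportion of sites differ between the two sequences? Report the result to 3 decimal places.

0.250

The sequences differ at 8 of 32 positions (sites 2, 5, 6, 10, 17, 18, 20, 28).
p = 8/32 = 0.250.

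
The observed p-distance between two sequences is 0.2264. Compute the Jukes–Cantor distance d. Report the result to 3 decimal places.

0.270

d = −(3/4) ln(1 − 4p/3) = −0.75 ln(1 − 0.301867) = −0.75 ln(0.698133)
  = −0.75 × (-0.359346) = 0.269510 substitutions/site.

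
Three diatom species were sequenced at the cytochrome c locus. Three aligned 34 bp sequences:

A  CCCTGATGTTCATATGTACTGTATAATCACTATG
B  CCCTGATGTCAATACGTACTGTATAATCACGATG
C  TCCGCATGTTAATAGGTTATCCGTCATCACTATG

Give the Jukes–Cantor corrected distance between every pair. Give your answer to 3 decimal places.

d(A,B) = 0.128, d(A,C) = 0.423, d(B,C) = 0.477

A–B: 4/34 sites differ → p ≈ 0.117647, d = −0.75 ln(1 − 0.156863) = 0.127969 ≈ 0.128.
A–C: 11/34 sites differ → p ≈ 0.323529, d = −0.75 ln(1 − 0.431372) = 0.423397 ≈ 0.423.
B–C: 12/34 sites differ → p ≈ 0.352941, d = −0.75 ln(1 − 0.470588) = 0.476991 ≈ 0.477.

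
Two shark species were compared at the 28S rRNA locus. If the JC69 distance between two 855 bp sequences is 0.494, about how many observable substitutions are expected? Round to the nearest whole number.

309

Invert JC69: p = (3/4)(1 − e^(−4d/3)) = 0.75 × (1 − e^(-0.658667)) = 0.75 × (1 − 0.517541) = 0.361844.
Expected differing sites = pL ≈ 0.361844 × 855 = 309.37662 ≈ 309.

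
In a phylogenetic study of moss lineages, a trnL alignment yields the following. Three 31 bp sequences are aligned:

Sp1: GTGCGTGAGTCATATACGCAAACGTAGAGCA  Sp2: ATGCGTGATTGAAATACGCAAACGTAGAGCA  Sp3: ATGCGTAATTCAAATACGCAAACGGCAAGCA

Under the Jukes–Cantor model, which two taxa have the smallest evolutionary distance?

Sp1 and Sp2

Sp1–Sp2: 4/31 differ, p = 0.129, d = 0.142.
Sp1–Sp3: 7/31 differ, p = 0.226, d = 0.269.
Sp2–Sp3: 5/31 differ, p = 0.161, d = 0.182.
The smallest distance is between Sp1 and Sp2.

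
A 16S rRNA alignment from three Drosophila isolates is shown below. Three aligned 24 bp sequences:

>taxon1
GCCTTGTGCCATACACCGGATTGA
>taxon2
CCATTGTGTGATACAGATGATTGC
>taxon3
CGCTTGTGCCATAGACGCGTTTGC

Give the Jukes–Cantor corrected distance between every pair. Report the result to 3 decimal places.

d(taxon1,taxon2) = 0.441, d(taxon1,taxon3) = 0.369, d(taxon2,taxon3) = 0.520

taxon1–taxon2: 8/24 sites differ → p ≈ 0.333333, d = −0.75 ln(1 − 0.444444) = 0.440839 ≈ 0.441.
taxon1–taxon3: 7/24 sites differ → p ≈ 0.291667, d = −0.75 ln(1 − 0.388889) = 0.369358 ≈ 0.369.
taxon2–taxon3: 9/24 sites differ → p = 0.375, d = −0.75 ln(1 − 0.5) = 0.519860 ≈ 0.520.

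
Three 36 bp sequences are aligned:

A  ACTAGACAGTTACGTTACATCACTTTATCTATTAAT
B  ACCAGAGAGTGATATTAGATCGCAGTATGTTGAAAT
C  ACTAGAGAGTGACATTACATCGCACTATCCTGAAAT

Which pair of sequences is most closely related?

A–B: 13/36 differ, p = 0.361, d = 0.493.
A–C: 10/36 differ, p = 0.278, d = 0.347.
B–C: 6/36 differ, p = 0.167, d = 0.188.
The smallest distance is between B and C.

B and C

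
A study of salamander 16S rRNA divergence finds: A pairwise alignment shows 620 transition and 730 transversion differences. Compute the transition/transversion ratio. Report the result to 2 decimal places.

R = 620/730 = 0.849315… ≈ 0.85 (to 2 d.p.).

0.85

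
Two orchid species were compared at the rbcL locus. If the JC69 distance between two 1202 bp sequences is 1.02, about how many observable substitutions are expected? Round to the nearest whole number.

670

Invert JC69: p = (3/4)(1 − e^(−4d/3)) = 0.75 × (1 − e^(-1.36)) = 0.75 × (1 − 0.256661) = 0.557504.
Expected differing sites = pL ≈ 0.557504 × 1202 = 670.119808 ≈ 670.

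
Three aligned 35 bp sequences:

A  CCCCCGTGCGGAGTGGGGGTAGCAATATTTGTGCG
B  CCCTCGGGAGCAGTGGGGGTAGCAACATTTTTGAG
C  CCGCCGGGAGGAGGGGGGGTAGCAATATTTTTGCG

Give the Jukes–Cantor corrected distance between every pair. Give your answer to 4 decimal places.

d(A,B) = 0.2326, d(A,C) = 0.1585, d(B,C) = 0.1946

A–B: 7/35 sites differ → p = 0.2, d = −0.75 ln(1 − 0.266667) = 0.232617 ≈ 0.2326.
A–C: 5/35 sites differ → p ≈ 0.142857, d = −0.75 ln(1 − 0.190476) = 0.158482 ≈ 0.1585.
B–C: 6/35 sites differ → p ≈ 0.171429, d = −0.75 ln(1 − 0.228572) = 0.194634 ≈ 0.1946.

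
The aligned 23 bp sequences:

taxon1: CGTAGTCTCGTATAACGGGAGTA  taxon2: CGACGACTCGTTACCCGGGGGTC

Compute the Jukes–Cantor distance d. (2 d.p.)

0.55

The sequences differ at 9 of 23 sites (3, 4, 6, 12, 13, 14, 15, 20, 23), so p = 9/23 ≈ 0.391304.
d = −(3/4) ln(1 − 4p/3) = −0.75 ln(1 − 0.521739) = −0.75 ln(0.478261)
  = −0.75 × (-0.737599) = 0.553199 substitutions/site.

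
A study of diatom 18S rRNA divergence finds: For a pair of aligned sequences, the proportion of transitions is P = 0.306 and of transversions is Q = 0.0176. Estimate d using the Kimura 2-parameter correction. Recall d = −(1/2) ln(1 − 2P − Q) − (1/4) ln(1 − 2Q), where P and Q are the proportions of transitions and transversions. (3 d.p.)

Under the Kimura two-parameter model, d = −½ ln(1 − 2P − Q) − ¼ ln(1 − 2Q).
1 − 2P − Q = 0.3704, giving −½ ln(0.3704) = 0.496586.
1 − 2Q = 0.9648, giving −¼ ln(0.9648) = 0.008959.
d = 0.496586 + 0.008959 = 0.505545.

0.506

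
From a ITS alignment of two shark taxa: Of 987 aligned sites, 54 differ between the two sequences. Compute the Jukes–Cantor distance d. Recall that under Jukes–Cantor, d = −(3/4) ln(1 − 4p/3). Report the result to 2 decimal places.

p = 54/987 ≈ 0.054711.
d = −(3/4) ln(1 − 4p/3) = −0.75 ln(1 − 0.072948) = −0.75 ln(0.927052)
  = −0.75 × (-0.075746) = 0.056810 substitutions/site.

0.06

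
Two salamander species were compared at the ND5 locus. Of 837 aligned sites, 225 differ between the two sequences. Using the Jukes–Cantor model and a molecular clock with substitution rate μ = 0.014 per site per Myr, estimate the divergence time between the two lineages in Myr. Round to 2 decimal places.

11.89

p = 225/837 ≈ 0.268817.
d = −(3/4) ln(1 − 4p/3) = −0.75 ln(1 − 0.358423) = −0.75 ln(0.641577)
  = −0.75 × (-0.443826) = 0.332870 substitutions/site.
Under a molecular clock d = 2μt, so t = d/(2μ) = 0.332870 / (2 × 0.014) = 11.89 Myr.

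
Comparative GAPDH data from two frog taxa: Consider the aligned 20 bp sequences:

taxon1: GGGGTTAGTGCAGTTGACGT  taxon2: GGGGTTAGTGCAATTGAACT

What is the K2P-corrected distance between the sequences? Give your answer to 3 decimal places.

0.167

Of 20 sites, 1 differences are transitions and 2 are transversions, so P = 1/20 = 0.05 and Q = 2/20 = 0.1.
Under the Kimura two-parameter model, d = −½ ln(1 − 2P − Q) − ¼ ln(1 − 2Q).
1 − 2P − Q = 0.8, giving −½ ln(0.8) = 0.111572.
1 − 2Q = 0.8, giving −¼ ln(0.8) = 0.055786.
d = 0.111572 + 0.055786 = 0.167358.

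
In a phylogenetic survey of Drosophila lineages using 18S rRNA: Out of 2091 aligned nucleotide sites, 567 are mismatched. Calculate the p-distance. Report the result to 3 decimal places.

0.271

p = 567/2091 = 0.271162… ≈ 0.271 (to 3 d.p.).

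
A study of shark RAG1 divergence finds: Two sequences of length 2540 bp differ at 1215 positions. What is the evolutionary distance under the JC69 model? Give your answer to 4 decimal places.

0.7617

p = 1215/2540 ≈ 0.478346.
d = −(3/4) ln(1 − 4p/3) = −0.75 ln(1 − 0.637795) = −0.75 ln(0.362205)
  = −0.75 × (-1.015545) = 0.761659 substitutions/site.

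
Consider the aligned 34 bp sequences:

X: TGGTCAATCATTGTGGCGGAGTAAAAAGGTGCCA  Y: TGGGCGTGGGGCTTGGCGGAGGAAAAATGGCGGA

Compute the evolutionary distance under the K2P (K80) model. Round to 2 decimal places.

Of 34 sites, 3 differences are transitions and 12 are transversions, so P = 3/34 ≈ 0.088235 and Q = 12/34 ≈ 0.352941.
Under the Kimura two-parameter model, d = −½ ln(1 − 2P − Q) − ¼ ln(1 − 2Q).
1 − 2P − Q = 0.470589, giving −½ ln(0.470589) = 0.376885.
1 − 2Q = 0.294118, giving −¼ ln(0.294118) = 0.305944.
d = 0.376885 + 0.305944 = 0.682829.

0.68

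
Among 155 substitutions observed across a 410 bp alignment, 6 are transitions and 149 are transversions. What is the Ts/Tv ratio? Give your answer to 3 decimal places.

R = 6/149 = 0.040268… ≈ 0.040 (to 3 d.p.).

0.040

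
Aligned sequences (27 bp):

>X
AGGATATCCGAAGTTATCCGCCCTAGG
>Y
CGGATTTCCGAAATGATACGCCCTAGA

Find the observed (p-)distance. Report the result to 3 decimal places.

0.222

The sequences differ at 6 of 27 positions (sites 1, 6, 13, 15, 18, 27).
p = 6/27 = 0.222222… ≈ 0.222 (to 3 d.p.).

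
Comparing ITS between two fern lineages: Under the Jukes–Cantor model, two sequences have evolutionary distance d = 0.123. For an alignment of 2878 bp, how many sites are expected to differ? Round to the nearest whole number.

326

Invert JC69: p = (3/4)(1 − e^(−4d/3)) = 0.75 × (1 − e^(-0.164)) = 0.75 × (1 − 0.848742) = 0.113444.
Expected differing sites = pL ≈ 0.113444 × 2878 = 326.491832 ≈ 326.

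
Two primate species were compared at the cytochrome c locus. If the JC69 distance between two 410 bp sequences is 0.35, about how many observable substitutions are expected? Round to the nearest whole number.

115

Invert JC69: p = (3/4)(1 − e^(−4d/3)) = 0.75 × (1 − e^(-0.466667)) = 0.75 × (1 − 0.627089) = 0.279683.
Expected differing sites = pL ≈ 0.279683 × 410 = 114.67003 ≈ 115.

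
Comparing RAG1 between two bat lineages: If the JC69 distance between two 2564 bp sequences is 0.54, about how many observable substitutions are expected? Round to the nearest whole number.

Invert JC69: p = (3/4)(1 − e^(−4d/3)) = 0.75 × (1 − e^(-0.72)) = 0.75 × (1 − 0.486752) = 0.384936.
Expected differing sites = pL ≈ 0.384936 × 2564 = 986.975904 ≈ 987.

987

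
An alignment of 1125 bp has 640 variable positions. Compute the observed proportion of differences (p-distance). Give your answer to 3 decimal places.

0.569

p = 640/1125 = 0.568888… ≈ 0.569 (to 3 d.p.).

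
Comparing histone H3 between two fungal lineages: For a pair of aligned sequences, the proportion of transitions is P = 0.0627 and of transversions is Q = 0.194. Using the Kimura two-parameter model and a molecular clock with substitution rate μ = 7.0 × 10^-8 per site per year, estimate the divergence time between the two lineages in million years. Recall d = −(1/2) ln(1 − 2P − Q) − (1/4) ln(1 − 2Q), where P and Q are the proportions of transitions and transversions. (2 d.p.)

2.25

Under the Kimura two-parameter model, d = −½ ln(1 − 2P − Q) − ¼ ln(1 − 2Q).
1 − 2P − Q = 0.6806, giving −½ ln(0.6806) = 0.192390.
1 − 2Q = 0.612, giving −¼ ln(0.612) = 0.122756.
d = 0.192390 + 0.122756 = 0.315146.
Under a molecular clock d = 2μt, so t = d/(2μ) = 0.315146 / (2 × 7.0 × 10^-8) = 2.25 million years.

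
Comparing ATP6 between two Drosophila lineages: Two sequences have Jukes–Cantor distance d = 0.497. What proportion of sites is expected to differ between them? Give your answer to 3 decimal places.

p = (3/4)(1 − e^(−4d/3)) = 0.75 × (1 − e^(-0.662667)) = 0.75 × (1 − 0.515475) = 0.363394.

0.363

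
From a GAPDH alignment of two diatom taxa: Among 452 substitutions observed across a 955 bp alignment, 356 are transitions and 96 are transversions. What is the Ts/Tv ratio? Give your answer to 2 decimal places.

R = 356/96 = 3.708333… ≈ 3.71 (to 2 d.p.).

3.71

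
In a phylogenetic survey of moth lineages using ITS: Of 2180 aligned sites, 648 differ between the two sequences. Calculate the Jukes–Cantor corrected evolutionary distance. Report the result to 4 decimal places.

0.3785

p = 648/2180 ≈ 0.297248.
d = −(3/4) ln(1 − 4p/3) = −0.75 ln(1 − 0.396331) = −0.75 ln(0.603669)
  = −0.75 × (-0.504729) = 0.378547 substitutions/site.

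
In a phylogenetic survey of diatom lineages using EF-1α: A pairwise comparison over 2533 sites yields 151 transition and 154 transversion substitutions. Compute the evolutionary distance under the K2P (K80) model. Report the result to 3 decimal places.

0.132

P = 151/2533 ≈ 0.059613 and Q = 154/2533 ≈ 0.060797.
Under the Kimura two-parameter model, d = −½ ln(1 − 2P − Q) − ¼ ln(1 − 2Q).
1 − 2P − Q = 0.819977, giving −½ ln(0.819977) = 0.099239.
1 − 2Q = 0.878406, giving −¼ ln(0.878406) = 0.032412.
d = 0.099239 + 0.032412 = 0.131651.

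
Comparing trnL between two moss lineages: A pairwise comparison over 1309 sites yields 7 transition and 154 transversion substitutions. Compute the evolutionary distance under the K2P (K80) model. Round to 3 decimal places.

P = 7/1309 ≈ 0.005348 and Q = 154/1309 ≈ 0.117647.
Under the Kimura two-parameter model, d = −½ ln(1 − 2P − Q) − ¼ ln(1 − 2Q).
1 − 2P − Q = 0.871657, giving −½ ln(0.871657) = 0.068680.
1 − 2Q = 0.764706, giving −¼ ln(0.764706) = 0.067066.
d = 0.068680 + 0.067066 = 0.135746.

0.136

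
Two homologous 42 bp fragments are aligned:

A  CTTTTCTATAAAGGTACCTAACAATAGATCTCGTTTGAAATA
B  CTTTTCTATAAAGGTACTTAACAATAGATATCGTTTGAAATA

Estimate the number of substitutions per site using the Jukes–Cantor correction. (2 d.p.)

The sequences differ at 2 of 42 sites (18, 30), so p = 2/42 ≈ 0.047619.
d = −(3/4) ln(1 − 4p/3) = −0.75 ln(1 − 0.063492) = −0.75 ln(0.936508)
  = −0.75 × (-0.065597) = 0.049198 substitutions/site.

0.05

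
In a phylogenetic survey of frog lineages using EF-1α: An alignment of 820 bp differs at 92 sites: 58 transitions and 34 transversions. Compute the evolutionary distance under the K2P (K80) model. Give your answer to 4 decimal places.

P = 58/820 ≈ 0.070732 and Q = 34/820 ≈ 0.041463.
Under the Kimura two-parameter model, d = −½ ln(1 − 2P − Q) − ¼ ln(1 − 2Q).
1 − 2P − Q = 0.817073, giving −½ ln(0.817073) = 0.101013.
1 − 2Q = 0.917074, giving −¼ ln(0.917074) = 0.021642.
d = 0.101013 + 0.021642 = 0.122655.

0.1227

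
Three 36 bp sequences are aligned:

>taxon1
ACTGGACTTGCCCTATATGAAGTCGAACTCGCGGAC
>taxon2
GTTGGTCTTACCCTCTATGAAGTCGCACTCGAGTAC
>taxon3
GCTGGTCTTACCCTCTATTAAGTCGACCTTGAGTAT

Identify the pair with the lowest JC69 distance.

taxon2 and taxon3

taxon1–taxon2: 8/36 differ, p = 0.222, d = 0.264.
taxon1–taxon3: 10/36 differ, p = 0.278, d = 0.347.
taxon2–taxon3: 6/36 differ, p = 0.167, d = 0.188.
The smallest distance is between taxon2 and taxon3.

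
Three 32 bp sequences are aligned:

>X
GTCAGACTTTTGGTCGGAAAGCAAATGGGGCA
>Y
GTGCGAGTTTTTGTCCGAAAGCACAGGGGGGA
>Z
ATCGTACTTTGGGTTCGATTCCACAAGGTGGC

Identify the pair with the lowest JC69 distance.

X and Y

X–Y: 8/32 differ, p = 0.250, d = 0.304.
X–Z: 14/32 differ, p = 0.438, d = 0.657.
Y–Z: 14/32 differ, p = 0.438, d = 0.657.
The smallest distance is between X and Y.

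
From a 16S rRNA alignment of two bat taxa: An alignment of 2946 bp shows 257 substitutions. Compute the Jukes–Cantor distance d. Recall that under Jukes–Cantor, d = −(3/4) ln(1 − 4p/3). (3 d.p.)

0.093

p = 257/2946 ≈ 0.087237.
d = −(3/4) ln(1 − 4p/3) = −0.75 ln(1 − 0.116316) = −0.75 ln(0.883684)
  = −0.75 × (-0.123656) = 0.092742 substitutions/site.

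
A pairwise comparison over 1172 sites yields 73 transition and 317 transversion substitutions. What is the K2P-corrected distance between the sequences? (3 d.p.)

0.446

P = 73/1172 ≈ 0.062287 and Q = 317/1172 ≈ 0.270478.
Under the Kimura two-parameter model, d = −½ ln(1 − 2P − Q) − ¼ ln(1 − 2Q).
1 − 2P − Q = 0.604948, giving −½ ln(0.604948) = 0.251306.
1 − 2Q = 0.459044, giving −¼ ln(0.459044) = 0.194652.
d = 0.251306 + 0.194652 = 0.445958.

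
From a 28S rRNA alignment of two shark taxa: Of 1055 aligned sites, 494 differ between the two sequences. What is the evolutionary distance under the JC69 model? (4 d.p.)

0.7343

p = 494/1055 ≈ 0.468246.
d = −(3/4) ln(1 − 4p/3) = −0.75 ln(1 − 0.624328) = −0.75 ln(0.375672)
  = −0.75 × (-0.979039) = 0.734279 substitutions/site.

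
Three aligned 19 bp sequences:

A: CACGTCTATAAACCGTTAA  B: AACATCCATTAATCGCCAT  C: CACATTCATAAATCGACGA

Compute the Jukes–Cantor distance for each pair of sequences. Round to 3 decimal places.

d(A,B) = 0.618, d(A,C) = 0.507, d(B,C) = 0.410

A–B: 8/19 sites differ → p ≈ 0.421053, d = −0.75 ln(1 − 0.561404) = 0.618132 ≈ 0.618.
A–C: 7/19 sites differ → p ≈ 0.368421, d = −0.75 ln(1 − 0.491228) = 0.506816 ≈ 0.507.
B–C: 6/19 sites differ → p ≈ 0.315789, d = −0.75 ln(1 − 0.421052) = 0.409907 ≈ 0.410.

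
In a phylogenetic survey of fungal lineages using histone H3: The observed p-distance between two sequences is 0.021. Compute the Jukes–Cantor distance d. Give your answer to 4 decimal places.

0.0213

d = −(3/4) ln(1 − 4p/3) = −0.75 ln(1 − 0.028) = −0.75 ln(0.972)
  = −0.75 × (-0.028399) = 0.021299 substitutions/site.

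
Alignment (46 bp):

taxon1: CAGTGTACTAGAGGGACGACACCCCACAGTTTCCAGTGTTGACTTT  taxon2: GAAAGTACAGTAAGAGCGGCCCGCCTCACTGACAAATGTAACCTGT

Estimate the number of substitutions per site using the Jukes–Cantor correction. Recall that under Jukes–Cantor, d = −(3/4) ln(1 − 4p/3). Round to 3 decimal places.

0.761

The sequences differ at 22 of 46 sites, so p = 22/46 ≈ 0.478261.
d = −(3/4) ln(1 − 4p/3) = −0.75 ln(1 − 0.637681) = −0.75 ln(0.362319)
  = −0.75 × (-1.015230) = 0.761423 substitutions/site.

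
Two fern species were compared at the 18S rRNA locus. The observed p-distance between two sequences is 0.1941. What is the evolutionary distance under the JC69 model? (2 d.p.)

0.22

d = −(3/4) ln(1 − 4p/3) = −0.75 ln(1 − 0.2588) = −0.75 ln(0.7412)
  = −0.75 × (-0.299485) = 0.224614 substitutions/site.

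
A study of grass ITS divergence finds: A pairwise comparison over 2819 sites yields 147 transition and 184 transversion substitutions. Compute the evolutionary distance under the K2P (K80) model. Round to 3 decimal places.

0.128

P = 147/2819 ≈ 0.052146 and Q = 184/2819 ≈ 0.065271.
Under the Kimura two-parameter model, d = −½ ln(1 − 2P − Q) − ¼ ln(1 − 2Q).
1 − 2P − Q = 0.830437, giving −½ ln(0.830437) = 0.092902.
1 − 2Q = 0.869458, giving −¼ ln(0.869458) = 0.034971.
d = 0.092902 + 0.034971 = 0.127873.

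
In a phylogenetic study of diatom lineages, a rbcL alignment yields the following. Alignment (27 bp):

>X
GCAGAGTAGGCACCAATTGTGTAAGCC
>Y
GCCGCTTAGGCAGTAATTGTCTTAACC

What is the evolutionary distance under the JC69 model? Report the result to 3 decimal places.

The sequences differ at 8 of 27 sites (3, 5, 6, 13, 14, 21, 23, 25), so p = 8/27 ≈ 0.296296.
d = −(3/4) ln(1 − 4p/3) = −0.75 ln(1 − 0.395061) = −0.75 ln(0.604939)
  = −0.75 × (-0.502628) = 0.376971 substitutions/site.

0.377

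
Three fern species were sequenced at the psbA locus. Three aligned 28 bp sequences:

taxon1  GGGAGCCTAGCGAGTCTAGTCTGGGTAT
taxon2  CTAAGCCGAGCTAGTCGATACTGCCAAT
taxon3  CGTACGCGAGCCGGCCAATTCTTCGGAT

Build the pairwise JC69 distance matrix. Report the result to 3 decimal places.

taxon1–taxon2: 11/28 sites differ → p ≈ 0.392857, d = −0.75 ln(1 − 0.523809) = 0.556452 ≈ 0.556.
taxon1–taxon3: 13/28 sites differ → p ≈ 0.464286, d = −0.75 ln(1 − 0.619048) = 0.723811 ≈ 0.724.
taxon2–taxon3: 12/28 sites differ → p ≈ 0.428571, d = −0.75 ln(1 − 0.571428) = 0.635472 ≈ 0.635.

d(taxon1,taxon2) = 0.556, d(taxon1,taxon3) = 0.724, d(taxon2,taxon3) = 0.635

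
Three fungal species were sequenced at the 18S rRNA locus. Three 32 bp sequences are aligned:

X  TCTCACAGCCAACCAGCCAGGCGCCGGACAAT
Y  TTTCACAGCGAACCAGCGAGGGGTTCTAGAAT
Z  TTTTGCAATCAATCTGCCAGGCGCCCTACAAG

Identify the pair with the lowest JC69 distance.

X–Y: 9/32 differ, p = 0.281, d = 0.353.
X–Z: 10/32 differ, p = 0.313, d = 0.404.
Y–Z: 13/32 differ, p = 0.406, d = 0.585.
The smallest distance is between X and Y.

X and Y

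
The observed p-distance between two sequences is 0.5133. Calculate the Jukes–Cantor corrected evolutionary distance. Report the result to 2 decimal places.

d = −(3/4) ln(1 − 4p/3) = −0.75 ln(1 − 0.6844) = −0.75 ln(0.3156)
  = −0.75 × (-1.153280) = 0.864960 substitutions/site.

0.86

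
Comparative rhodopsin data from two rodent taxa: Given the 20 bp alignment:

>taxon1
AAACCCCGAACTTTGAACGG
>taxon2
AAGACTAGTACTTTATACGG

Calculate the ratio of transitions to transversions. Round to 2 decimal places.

Transitions are A↔G and C↔T; transversions are all other mismatches.
Transitions: 3. Transversions: 4.
R = 3/4 = 0.75.

0.75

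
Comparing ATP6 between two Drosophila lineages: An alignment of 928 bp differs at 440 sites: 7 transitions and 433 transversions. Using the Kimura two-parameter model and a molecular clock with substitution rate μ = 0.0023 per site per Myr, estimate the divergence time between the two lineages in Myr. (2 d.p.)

218.49

P = 7/928 ≈ 0.007543 and Q = 433/928 ≈ 0.466595.
Under the Kimura two-parameter model, d = −½ ln(1 − 2P − Q) − ¼ ln(1 − 2Q).
1 − 2P − Q = 0.518319, giving −½ ln(0.518319) = 0.328582.
1 − 2Q = 0.06681, giving −¼ ln(0.06681) = 0.676476.
d = 0.328582 + 0.676476 = 1.005058.
Under a molecular clock d = 2μt, so t = d/(2μ) = 1.005058 / (2 × 0.0023) = 218.49 Myr.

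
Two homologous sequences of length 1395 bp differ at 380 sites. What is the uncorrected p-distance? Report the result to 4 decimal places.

0.2724

p = 380/1395 = 0.272401… ≈ 0.2724 (to 4 d.p.).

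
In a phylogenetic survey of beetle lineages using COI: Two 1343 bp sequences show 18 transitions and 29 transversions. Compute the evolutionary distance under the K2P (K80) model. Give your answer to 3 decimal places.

P = 18/1343 ≈ 0.013403 and Q = 29/1343 ≈ 0.021593.
Under the Kimura two-parameter model, d = −½ ln(1 − 2P − Q) − ¼ ln(1 − 2Q).
1 − 2P − Q = 0.951601, giving −½ ln(0.951601) = 0.024805.
1 − 2Q = 0.956814, giving −¼ ln(0.956814) = 0.011037.
d = 0.024805 + 0.011037 = 0.035842.

0.036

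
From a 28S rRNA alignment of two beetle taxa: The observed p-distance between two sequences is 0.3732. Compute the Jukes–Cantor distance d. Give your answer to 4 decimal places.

0.5163

d = −(3/4) ln(1 − 4p/3) = −0.75 ln(1 − 0.4976) = −0.75 ln(0.5024)
  = −0.75 × (-0.688359) = 0.516269 substitutions/site.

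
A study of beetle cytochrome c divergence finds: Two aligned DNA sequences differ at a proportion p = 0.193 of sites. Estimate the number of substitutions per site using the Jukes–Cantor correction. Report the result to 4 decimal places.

d = −(3/4) ln(1 − 4p/3) = −0.75 ln(1 − 0.257333) = −0.75 ln(0.742667)
  = −0.75 × (-0.297508) = 0.223131 substitutions/site.

0.2231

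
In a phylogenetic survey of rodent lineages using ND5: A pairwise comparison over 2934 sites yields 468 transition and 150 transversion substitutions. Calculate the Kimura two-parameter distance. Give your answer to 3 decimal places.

P = 468/2934 ≈ 0.159509 and Q = 150/2934 ≈ 0.051125.
Under the Kimura two-parameter model, d = −½ ln(1 − 2P − Q) − ¼ ln(1 − 2Q).
1 − 2P − Q = 0.629857, giving −½ ln(0.629857) = 0.231131.
1 − 2Q = 0.89775, giving −¼ ln(0.89775) = 0.026966.
d = 0.231131 + 0.026966 = 0.258097.

0.258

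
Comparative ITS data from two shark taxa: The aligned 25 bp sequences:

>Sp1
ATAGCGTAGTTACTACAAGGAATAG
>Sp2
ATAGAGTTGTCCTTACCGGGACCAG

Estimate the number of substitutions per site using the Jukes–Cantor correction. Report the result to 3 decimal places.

0.490

The sequences differ at 9 of 25 sites (5, 8, 11, 12, 13, 17, 18, 22, 23), so p = 9/25 = 0.36.
d = −(3/4) ln(1 − 4p/3) = −0.75 ln(1 − 0.48) = −0.75 ln(0.52)
  = −0.75 × (-0.653926) = 0.490445 substitutions/site.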